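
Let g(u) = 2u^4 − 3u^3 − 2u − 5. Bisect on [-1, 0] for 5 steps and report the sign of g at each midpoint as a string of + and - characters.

---++

midpoint -0.5: g = -3.5 < 0 → [-1, -0.5]
midpoint -0.75: g = -1.601562 < 0 → [-1, -0.75]
midpoint -0.875: g = -0.067871 < 0 → [-1, -0.875]
midpoint -0.9375: g = 0.8919 > 0 → [-0.9375, -0.875]
midpoint -0.90625: g = 0.3944 > 0 → [-0.90625, -0.875]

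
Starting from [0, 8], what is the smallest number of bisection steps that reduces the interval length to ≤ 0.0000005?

Width after n steps is 8/2^n. Need 2^n ≥ 8/0.0000005 = 16000000.
2^23 = 8388608 < 16000000 ≤ 2^24 = 16777216, so n = 24.

24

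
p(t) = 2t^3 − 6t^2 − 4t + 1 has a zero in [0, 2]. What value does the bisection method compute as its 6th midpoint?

0.21875

t = 1 gives p = -7, negative; keep [0, 1]
t = 0.5 gives p = -2.25, negative; keep [0, 0.5]
t = 0.25 gives p = -0.34375, negative; keep [0, 0.25]
t = 0.125 gives p = 0.4102, positive; keep [0.125, 0.25]
t = 0.1875 gives p = 0.0522, positive; keep [0.1875, 0.25]
t = 0.21875 gives p = -0.1412, negative; keep [0.1875, 0.21875]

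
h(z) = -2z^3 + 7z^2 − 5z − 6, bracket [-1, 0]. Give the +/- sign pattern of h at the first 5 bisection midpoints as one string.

-++--

h(-0.5) = -1.5 < 0, so the root lies in [-1, -0.5]
h(-0.75) = 2.53125 > 0, so the root lies in [-0.75, -0.5]
h(-0.625) = 0.347656 > 0, so the root lies in [-0.625, -0.5]
h(-0.5625) = -0.6167 < 0, so the root lies in [-0.625, -0.5625]
h(-0.59375) = -0.1448 < 0, so the root lies in [-0.625, -0.59375]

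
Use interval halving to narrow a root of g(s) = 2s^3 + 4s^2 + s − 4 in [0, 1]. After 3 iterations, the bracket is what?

[0.75, 0.875]

g(0.5) = -2.25 < 0, so the root lies in [0.5, 1]
g(0.75) = -0.15625 < 0, so the root lies in [0.75, 1]
g(0.875) = 1.277344 > 0, so the root lies in [0.75, 0.875]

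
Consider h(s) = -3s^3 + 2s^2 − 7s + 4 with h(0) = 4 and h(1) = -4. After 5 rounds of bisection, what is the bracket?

[0.5625, 0.59375]

m = 0.5, h(m) = 0.625 (+); new bracket [0.5, 1]
m = 0.75, h(m) = -1.390625 (−); new bracket [0.5, 0.75]
m = 0.625, h(m) = -0.326172 (−); new bracket [0.5, 0.625]
m = 0.5625, h(m) = 0.1614 (+); new bracket [0.5625, 0.625]
m = 0.59375, h(m) = -0.0791 (−); new bracket [0.5625, 0.59375]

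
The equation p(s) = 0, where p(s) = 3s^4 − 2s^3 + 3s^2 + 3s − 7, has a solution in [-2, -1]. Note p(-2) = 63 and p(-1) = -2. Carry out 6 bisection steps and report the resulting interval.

[-1.09375, -1.078125]

s = -1.5 gives p = 17.1875, positive; keep [-1.5, -1]
s = -1.25 gives p = 5.167969, positive; keep [-1.25, -1]
s = -1.125 gives p = 1.074951, positive; keep [-1.125, -1]
s = -1.0625 gives p = -0.5786, negative; keep [-1.125, -1.0625]
s = -1.09375 gives p = 0.2178, positive; keep [-1.09375, -1.0625]
s = -1.078125 gives p = -0.1878, negative; keep [-1.09375, -1.078125]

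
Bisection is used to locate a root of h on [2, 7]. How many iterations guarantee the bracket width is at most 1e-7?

Width after n steps is 5/2^n. Need 2^n ≥ 5/1e-7 = 50000000.
2^25 = 33554432 < 50000000 ≤ 2^26 = 67108864, so n = 26.

26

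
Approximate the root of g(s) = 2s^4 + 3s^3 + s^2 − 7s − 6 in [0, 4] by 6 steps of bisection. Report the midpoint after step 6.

g(2) = 40 > 0, so the root lies in [0, 2]
g(1) = -7 < 0, so the root lies in [1, 2]
g(1.5) = 6 > 0, so the root lies in [1, 1.5]
g(1.25) = -2.4453 < 0, so the root lies in [1.25, 1.5]
g(1.375) = 1.2134 > 0, so the root lies in [1.25, 1.375]
g(1.3125) = -0.7468 < 0, so the root lies in [1.3125, 1.375]

1.3125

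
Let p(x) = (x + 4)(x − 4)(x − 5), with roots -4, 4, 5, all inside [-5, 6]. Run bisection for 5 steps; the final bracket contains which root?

-4

x = 0.5 gives p = 70.875, positive; keep [-5, 0.5]
x = -2.25 gives p = 79.296875, positive; keep [-5, -2.25]
x = -3.625 gives p = 24.662109, positive; keep [-5, -3.625]
x = -4.3125 gives p = -24.1907, negative; keep [-4.3125, -3.625]
x = -3.96875 gives p = 2.2334, positive; keep [-4.3125, -3.96875]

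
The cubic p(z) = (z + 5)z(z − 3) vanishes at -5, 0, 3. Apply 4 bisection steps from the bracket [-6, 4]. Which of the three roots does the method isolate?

-5

m = -1, p(m) = 16 (+); new bracket [-6, -1]
m = -3.5, p(m) = 34.125 (+); new bracket [-6, -3.5]
m = -4.75, p(m) = 9.203125 (+); new bracket [-6, -4.75]
m = -5.375, p(m) = -16.8809 (−); new bracket [-5.375, -4.75]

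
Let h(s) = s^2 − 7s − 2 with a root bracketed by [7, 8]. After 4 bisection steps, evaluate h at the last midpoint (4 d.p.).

0.2852

h(7.5) = 1.75 > 0, so the root lies in [7, 7.5]
h(7.25) = -0.1875 < 0, so the root lies in [7.25, 7.5]
h(7.375) = 0.765625 > 0, so the root lies in [7.25, 7.375]
h(7.3125) = 0.2852 > 0, so the root lies in [7.25, 7.3125]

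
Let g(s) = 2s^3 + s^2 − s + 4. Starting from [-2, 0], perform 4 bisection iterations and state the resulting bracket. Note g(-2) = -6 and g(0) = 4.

[-1.625, -1.5]

g(-1) = 4 > 0, so the root lies in [-2, -1]
g(-1.5) = 1 > 0, so the root lies in [-2, -1.5]
g(-1.75) = -1.90625 < 0, so the root lies in [-1.75, -1.5]
g(-1.625) = -0.3164 < 0, so the root lies in [-1.625, -1.5]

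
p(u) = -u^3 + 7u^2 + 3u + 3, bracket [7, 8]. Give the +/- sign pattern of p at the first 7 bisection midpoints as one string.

midpoint 7.5: p = -2.625 < 0 → [7, 7.5]
midpoint 7.25: p = 11.609375 > 0 → [7.25, 7.5]
midpoint 7.375: p = 4.728516 > 0 → [7.375, 7.5]
midpoint 7.4375: p = 1.1116 > 0 → [7.4375, 7.5]
midpoint 7.46875: p = -0.7417 < 0 → [7.4375, 7.46875]
midpoint 7.453125: p = 0.1887 > 0 → [7.453125, 7.46875]
midpoint 7.4609375: p = -0.2755 < 0 → [7.453125, 7.4609375]

-+++-+-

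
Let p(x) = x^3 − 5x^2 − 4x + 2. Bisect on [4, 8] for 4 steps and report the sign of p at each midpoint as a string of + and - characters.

midpoint 6: p = 14 > 0 → [4, 6]
midpoint 5: p = -18 < 0 → [5, 6]
midpoint 5.5: p = -4.875 < 0 → [5.5, 6]
midpoint 5.75: p = 3.7969 > 0 → [5.5, 5.75]

+--+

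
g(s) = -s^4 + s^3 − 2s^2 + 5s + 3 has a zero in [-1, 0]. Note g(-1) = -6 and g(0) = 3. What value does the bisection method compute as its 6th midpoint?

-0.484375

m = -0.5, g(m) = -0.1875 (−); new bracket [-0.5, 0]
m = -0.25, g(m) = 1.605469 (+); new bracket [-0.5, -0.25]
m = -0.375, g(m) = 0.77124 (+); new bracket [-0.5, -0.375]
m = -0.4375, g(m) = 0.3093 (+); new bracket [-0.5, -0.4375]
m = -0.46875, g(m) = 0.0655 (+); new bracket [-0.5, -0.46875]
m = -0.484375, g(m) = -0.0598 (−); new bracket [-0.484375, -0.46875]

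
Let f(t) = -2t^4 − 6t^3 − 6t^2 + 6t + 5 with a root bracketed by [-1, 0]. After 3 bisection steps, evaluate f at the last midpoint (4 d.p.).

f(-0.5) = 1.125 > 0, so the root lies in [-1, -0.5]
f(-0.75) = -0.976562 < 0, so the root lies in [-0.75, -0.5]
f(-0.625) = 0.065918 > 0, so the root lies in [-0.75, -0.625]

0.0659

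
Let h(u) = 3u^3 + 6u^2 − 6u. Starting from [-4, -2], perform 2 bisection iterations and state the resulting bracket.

[-3, -2.5]

u = -3 gives h = -9, negative; keep [-3, -2]
u = -2.5 gives h = 5.625, positive; keep [-3, -2.5]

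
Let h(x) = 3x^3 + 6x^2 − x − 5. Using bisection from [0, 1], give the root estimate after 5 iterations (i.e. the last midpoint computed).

0.84375

h(0.5) = -3.625 < 0, so the root lies in [0.5, 1]
h(0.75) = -1.109375 < 0, so the root lies in [0.75, 1]
h(0.875) = 0.728516 > 0, so the root lies in [0.75, 0.875]
h(0.8125) = -0.2424 < 0, so the root lies in [0.8125, 0.875]
h(0.84375) = 0.2298 > 0, so the root lies in [0.8125, 0.84375]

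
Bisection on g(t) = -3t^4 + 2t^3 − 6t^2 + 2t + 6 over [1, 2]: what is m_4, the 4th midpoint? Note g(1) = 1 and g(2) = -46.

1.0625

g(1.5) = -12.9375 < 0, so the root lies in [1, 1.5]
g(1.25) = -4.292969 < 0, so the root lies in [1, 1.25]
g(1.125) = -1.301514 < 0, so the root lies in [1, 1.125]
g(1.0625) = -0.0728 < 0, so the root lies in [1, 1.0625]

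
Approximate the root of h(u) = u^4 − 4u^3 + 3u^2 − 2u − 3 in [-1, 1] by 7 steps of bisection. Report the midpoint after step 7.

h(0) = -3 < 0, so the root lies in [-1, 0]
h(-0.5) = -0.6875 < 0, so the root lies in [-1, -0.5]
h(-0.75) = 2.191406 > 0, so the root lies in [-0.75, -0.5]
h(-0.625) = 0.551 > 0, so the root lies in [-0.625, -0.5]
h(-0.5625) = -0.1138 < 0, so the root lies in [-0.625, -0.5625]
h(-0.59375) = 0.2067 > 0, so the root lies in [-0.59375, -0.5625]
h(-0.578125) = 0.0435 > 0, so the root lies in [-0.578125, -0.5625]

-0.578125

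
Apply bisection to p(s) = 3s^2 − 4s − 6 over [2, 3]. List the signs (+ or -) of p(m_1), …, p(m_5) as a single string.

++---

midpoint 2.5: p = 2.75 > 0 → [2, 2.5]
midpoint 2.25: p = 0.1875 > 0 → [2, 2.25]
midpoint 2.125: p = -0.953125 < 0 → [2.125, 2.25]
midpoint 2.1875: p = -0.3945 < 0 → [2.1875, 2.25]
midpoint 2.21875: p = -0.1064 < 0 → [2.21875, 2.25]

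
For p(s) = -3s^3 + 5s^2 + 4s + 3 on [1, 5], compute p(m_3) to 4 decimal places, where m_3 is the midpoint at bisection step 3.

-2.6250

m = 3, p(m) = -21 (−); new bracket [1, 3]
m = 2, p(m) = 7 (+); new bracket [2, 3]
m = 2.5, p(m) = -2.625 (−); new bracket [2, 2.5]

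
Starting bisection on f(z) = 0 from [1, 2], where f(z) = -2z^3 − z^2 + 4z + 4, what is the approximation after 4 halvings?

1.5625

midpoint 1.5: f = 1 > 0 → [1.5, 2]
midpoint 1.75: f = -2.78125 < 0 → [1.5, 1.75]
midpoint 1.625: f = -0.722656 < 0 → [1.5, 1.625]
midpoint 1.5625: f = 0.1792 > 0 → [1.5625, 1.625]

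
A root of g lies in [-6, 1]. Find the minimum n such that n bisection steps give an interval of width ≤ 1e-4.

Width after n steps is 7/2^n. Need 2^n ≥ 7/1e-4 = 70000.
2^16 = 65536 < 70000 ≤ 2^17 = 131072, so n = 17.

17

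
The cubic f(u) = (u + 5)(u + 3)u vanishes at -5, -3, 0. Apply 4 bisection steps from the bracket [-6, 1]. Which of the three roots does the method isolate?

f(-2.5) = -3.125 < 0, so the root lies in [-2.5, 1]
f(-0.75) = -7.171875 < 0, so the root lies in [-0.75, 1]
f(0.125) = 2.001953 > 0, so the root lies in [-0.75, 0.125]
f(-0.3125) = -3.9368 < 0, so the root lies in [-0.3125, 0.125]

0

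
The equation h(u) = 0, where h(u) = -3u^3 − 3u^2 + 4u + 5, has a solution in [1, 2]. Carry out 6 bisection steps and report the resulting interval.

[1.203125, 1.21875]

midpoint 1.5: h = -5.875 < 0 → [1, 1.5]
midpoint 1.25: h = -0.546875 < 0 → [1, 1.25]
midpoint 1.125: h = 1.431641 > 0 → [1.125, 1.25]
midpoint 1.1875: h = 0.4958 > 0 → [1.1875, 1.25]
midpoint 1.21875: h = -0.0119 < 0 → [1.1875, 1.21875]
midpoint 1.203125: h = 0.2454 > 0 → [1.203125, 1.21875]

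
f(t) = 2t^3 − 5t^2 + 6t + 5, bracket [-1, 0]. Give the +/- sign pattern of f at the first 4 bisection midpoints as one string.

midpoint -0.5: f = 0.5 > 0 → [-1, -0.5]
midpoint -0.75: f = -3.15625 < 0 → [-0.75, -0.5]
midpoint -0.625: f = -1.191406 < 0 → [-0.625, -0.5]
midpoint -0.5625: f = -0.313 < 0 → [-0.5625, -0.5]

+---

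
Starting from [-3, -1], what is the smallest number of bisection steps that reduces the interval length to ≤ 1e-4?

15

Width after n steps is 2/2^n. Need 2^n ≥ 2/1e-4 = 20000.
2^14 = 16384 < 20000 ≤ 2^15 = 32768, so n = 15.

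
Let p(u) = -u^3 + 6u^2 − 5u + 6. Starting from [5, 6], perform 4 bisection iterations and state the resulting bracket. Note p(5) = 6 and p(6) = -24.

p(5.5) = -6.375 < 0, so the root lies in [5, 5.5]
p(5.25) = 0.421875 > 0, so the root lies in [5.25, 5.5]
p(5.375) = -2.818359 < 0, so the root lies in [5.25, 5.375]
p(5.3125) = -1.1594 < 0, so the root lies in [5.25, 5.3125]

[5.25, 5.3125]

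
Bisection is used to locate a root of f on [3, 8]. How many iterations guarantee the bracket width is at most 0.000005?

20

Width after n steps is 5/2^n. Need 2^n ≥ 5/0.000005 = 1000000.
2^19 = 524288 < 1000000 ≤ 2^20 = 1048576, so n = 20.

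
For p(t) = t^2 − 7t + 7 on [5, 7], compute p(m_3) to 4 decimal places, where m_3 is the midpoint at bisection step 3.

-0.1875

p(6) = 1 > 0, so the root lies in [5, 6]
p(5.5) = -1.25 < 0, so the root lies in [5.5, 6]
p(5.75) = -0.1875 < 0, so the root lies in [5.75, 6]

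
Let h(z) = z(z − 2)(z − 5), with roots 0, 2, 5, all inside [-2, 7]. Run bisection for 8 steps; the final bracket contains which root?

5

z = 2.5 gives h = -3.125, negative; keep [2.5, 7]
z = 4.75 gives h = -3.265625, negative; keep [4.75, 7]
z = 5.875 gives h = 19.919922, positive; keep [4.75, 5.875]
z = 5.3125 gives h = 5.4993, positive; keep [4.75, 5.3125]
z = 5.03125 gives h = 0.4766, positive; keep [4.75, 5.03125]
z = 4.890625 gives h = -1.5462, negative; keep [4.890625, 5.03125]
z = 4.9609375 gives h = -0.5738, negative; keep [4.9609375, 5.03125]
z = 4.99609375 gives h = -0.0585, negative; keep [4.99609375, 5.03125]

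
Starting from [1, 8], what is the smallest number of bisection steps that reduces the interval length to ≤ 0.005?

Width after n steps is 7/2^n. Need 2^n ≥ 7/0.005 = 1400.
2^10 = 1024 < 1400 ≤ 2^11 = 2048, so n = 11.

11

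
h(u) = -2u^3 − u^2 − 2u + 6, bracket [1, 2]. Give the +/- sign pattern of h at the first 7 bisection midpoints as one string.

---+-++

midpoint 1.5: h = -6 < 0 → [1, 1.5]
midpoint 1.25: h = -1.96875 < 0 → [1, 1.25]
midpoint 1.125: h = -0.363281 < 0 → [1, 1.125]
midpoint 1.0625: h = 0.3472 > 0 → [1.0625, 1.125]
midpoint 1.09375: h = -0.0007 < 0 → [1.0625, 1.09375]
midpoint 1.078125: h = 0.1751 > 0 → [1.078125, 1.09375]
midpoint 1.0859375: h = 0.0877 > 0 → [1.0859375, 1.09375]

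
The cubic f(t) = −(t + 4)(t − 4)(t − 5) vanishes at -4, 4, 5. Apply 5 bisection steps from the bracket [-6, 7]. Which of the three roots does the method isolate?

midpoint 0.5: f = -70.875 < 0 → [-6, 0.5]
midpoint -2.75: f = -65.390625 < 0 → [-6, -2.75]
midpoint -4.375: f = 29.443359 > 0 → [-4.375, -2.75]
midpoint -3.5625: f = -28.3298 < 0 → [-4.375, -3.5625]
midpoint -3.96875: f = -2.2334 < 0 → [-4.375, -3.96875]

-4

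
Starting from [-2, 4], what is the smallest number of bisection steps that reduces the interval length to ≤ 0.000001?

Width after n steps is 6/2^n. Need 2^n ≥ 6/0.000001 = 6000000.
2^22 = 4194304 < 6000000 ≤ 2^23 = 8388608, so n = 23.

23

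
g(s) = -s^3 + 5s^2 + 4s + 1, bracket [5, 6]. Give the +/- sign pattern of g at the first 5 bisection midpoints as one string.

+-+++

midpoint 5.5: g = 7.875 > 0 → [5.5, 6]
midpoint 5.75: g = -0.796875 < 0 → [5.5, 5.75]
midpoint 5.625: g = 3.724609 > 0 → [5.625, 5.75]
midpoint 5.6875: g = 1.511 > 0 → [5.6875, 5.75]
midpoint 5.71875: g = 0.3689 > 0 → [5.71875, 5.75]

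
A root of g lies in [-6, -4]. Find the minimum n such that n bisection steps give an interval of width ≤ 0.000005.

Width after n steps is 2/2^n. Need 2^n ≥ 2/0.000005 = 400000.
2^18 = 262144 < 400000 ≤ 2^19 = 524288, so n = 19.

19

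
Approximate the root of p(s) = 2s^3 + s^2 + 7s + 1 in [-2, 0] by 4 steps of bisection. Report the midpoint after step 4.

-0.125

midpoint -1: p = -7 < 0 → [-1, 0]
midpoint -0.5: p = -2.5 < 0 → [-0.5, 0]
midpoint -0.25: p = -0.71875 < 0 → [-0.25, 0]
midpoint -0.125: p = 0.1367 > 0 → [-0.25, -0.125]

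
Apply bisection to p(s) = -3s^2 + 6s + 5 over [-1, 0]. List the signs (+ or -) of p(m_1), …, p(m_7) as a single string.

+-+---+

p(-0.5) = 1.25 > 0, so the root lies in [-1, -0.5]
p(-0.75) = -1.1875 < 0, so the root lies in [-0.75, -0.5]
p(-0.625) = 0.078125 > 0, so the root lies in [-0.75, -0.625]
p(-0.6875) = -0.543 < 0, so the root lies in [-0.6875, -0.625]
p(-0.65625) = -0.2295 < 0, so the root lies in [-0.65625, -0.625]
p(-0.640625) = -0.075 < 0, so the root lies in [-0.640625, -0.625]
p(-0.6328125) = 0.0018 > 0, so the root lies in [-0.640625, -0.6328125]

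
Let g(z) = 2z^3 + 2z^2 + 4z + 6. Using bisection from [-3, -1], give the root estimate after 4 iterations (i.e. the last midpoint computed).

-1.375

m = -2, g(m) = -10 (−); new bracket [-2, -1]
m = -1.5, g(m) = -2.25 (−); new bracket [-1.5, -1]
m = -1.25, g(m) = 0.21875 (+); new bracket [-1.5, -1.25]
m = -1.375, g(m) = -0.918 (−); new bracket [-1.375, -1.25]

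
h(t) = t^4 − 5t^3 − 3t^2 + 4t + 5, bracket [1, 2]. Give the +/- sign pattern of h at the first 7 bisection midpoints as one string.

midpoint 1.5: h = -7.5625 < 0 → [1, 1.5]
midpoint 1.25: h = -2.011719 < 0 → [1, 1.25]
midpoint 1.125: h = 0.185791 > 0 → [1.125, 1.25]
midpoint 1.1875: h = -0.8647 < 0 → [1.125, 1.1875]
midpoint 1.15625: h = -0.3274 < 0 → [1.125, 1.15625]
midpoint 1.140625: h = -0.0678 < 0 → [1.125, 1.140625]
midpoint 1.1328125: h = 0.0597 > 0 → [1.1328125, 1.140625]

--+---+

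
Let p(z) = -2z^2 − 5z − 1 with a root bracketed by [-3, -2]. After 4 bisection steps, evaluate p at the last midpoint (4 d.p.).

m = -2.5, p(m) = -1 (−); new bracket [-2.5, -2]
m = -2.25, p(m) = 0.125 (+); new bracket [-2.5, -2.25]
m = -2.375, p(m) = -0.40625 (−); new bracket [-2.375, -2.25]
m = -2.3125, p(m) = -0.1328 (−); new bracket [-2.3125, -2.25]

-0.1328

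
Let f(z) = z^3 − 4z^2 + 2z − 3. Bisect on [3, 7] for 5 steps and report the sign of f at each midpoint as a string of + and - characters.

++-+-

z = 5 gives f = 32, positive; keep [3, 5]
z = 4 gives f = 5, positive; keep [3, 4]
z = 3.5 gives f = -2.125, negative; keep [3.5, 4]
z = 3.75 gives f = 0.9844, positive; keep [3.5, 3.75]
z = 3.625 gives f = -0.6777, negative; keep [3.625, 3.75]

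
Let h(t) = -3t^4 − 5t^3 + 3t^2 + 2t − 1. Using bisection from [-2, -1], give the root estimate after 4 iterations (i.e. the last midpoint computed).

-1.9375

midpoint -1.5: h = 4.4375 > 0 → [-2, -1.5]
midpoint -1.75: h = 3.347656 > 0 → [-2, -1.75]
midpoint -1.875: h = 1.677002 > 0 → [-2, -1.875]
midpoint -1.9375: h = 0.4772 > 0 → [-2, -1.9375]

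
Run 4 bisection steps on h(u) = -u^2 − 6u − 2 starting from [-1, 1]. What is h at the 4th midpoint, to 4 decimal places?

h(0) = -2 < 0, so the root lies in [-1, 0]
h(-0.5) = 0.75 > 0, so the root lies in [-0.5, 0]
h(-0.25) = -0.5625 < 0, so the root lies in [-0.5, -0.25]
h(-0.375) = 0.1094 > 0, so the root lies in [-0.375, -0.25]

0.1094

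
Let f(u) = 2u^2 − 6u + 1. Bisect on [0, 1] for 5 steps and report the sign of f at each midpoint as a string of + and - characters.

--+-+

f(0.5) = -1.5 < 0, so the root lies in [0, 0.5]
f(0.25) = -0.375 < 0, so the root lies in [0, 0.25]
f(0.125) = 0.28125 > 0, so the root lies in [0.125, 0.25]
f(0.1875) = -0.0547 < 0, so the root lies in [0.125, 0.1875]
f(0.15625) = 0.1113 > 0, so the root lies in [0.15625, 0.1875]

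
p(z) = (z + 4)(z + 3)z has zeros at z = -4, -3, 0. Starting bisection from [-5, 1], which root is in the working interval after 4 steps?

m = -2, p(m) = -4 (−); new bracket [-2, 1]
m = -0.5, p(m) = -4.375 (−); new bracket [-0.5, 1]
m = 0.25, p(m) = 3.453125 (+); new bracket [-0.5, 0.25]
m = -0.125, p(m) = -1.3926 (−); new bracket [-0.125, 0.25]

0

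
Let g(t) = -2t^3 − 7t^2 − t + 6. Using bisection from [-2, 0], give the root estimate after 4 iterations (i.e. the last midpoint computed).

-1.375

midpoint -1: g = 2 > 0 → [-2, -1]
midpoint -1.5: g = -1.5 < 0 → [-1.5, -1]
midpoint -1.25: g = 0.21875 > 0 → [-1.5, -1.25]
midpoint -1.375: g = -0.6602 < 0 → [-1.375, -1.25]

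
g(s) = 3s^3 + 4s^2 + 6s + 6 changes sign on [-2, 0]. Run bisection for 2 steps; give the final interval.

[-1.5, -1]

s = -1 gives g = 1, positive; keep [-2, -1]
s = -1.5 gives g = -4.125, negative; keep [-1.5, -1]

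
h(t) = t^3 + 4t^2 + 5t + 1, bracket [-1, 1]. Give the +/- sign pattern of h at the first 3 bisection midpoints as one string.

+--

m = 0, h(m) = 1 (+); new bracket [-1, 0]
m = -0.5, h(m) = -0.625 (−); new bracket [-0.5, 0]
m = -0.25, h(m) = -0.015625 (−); new bracket [-0.25, 0]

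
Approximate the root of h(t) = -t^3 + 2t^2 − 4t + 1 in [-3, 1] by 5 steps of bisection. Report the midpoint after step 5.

midpoint -1: h = 8 > 0 → [-1, 1]
midpoint 0: h = 1 > 0 → [0, 1]
midpoint 0.5: h = -0.625 < 0 → [0, 0.5]
midpoint 0.25: h = 0.1094 > 0 → [0.25, 0.5]
midpoint 0.375: h = -0.2715 < 0 → [0.25, 0.375]

0.375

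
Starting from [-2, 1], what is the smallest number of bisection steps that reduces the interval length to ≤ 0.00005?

16

Width after n steps is 3/2^n. Need 2^n ≥ 3/0.00005 = 60000.
2^15 = 32768 < 60000 ≤ 2^16 = 65536, so n = 16.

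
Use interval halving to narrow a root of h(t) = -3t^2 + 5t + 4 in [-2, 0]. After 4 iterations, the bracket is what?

t = -1 gives h = -4, negative; keep [-1, 0]
t = -0.5 gives h = 0.75, positive; keep [-1, -0.5]
t = -0.75 gives h = -1.4375, negative; keep [-0.75, -0.5]
t = -0.625 gives h = -0.2969, negative; keep [-0.625, -0.5]

[-0.625, -0.5]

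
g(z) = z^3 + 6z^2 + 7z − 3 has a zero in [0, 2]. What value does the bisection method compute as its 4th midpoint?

g(1) = 11 > 0, so the root lies in [0, 1]
g(0.5) = 2.125 > 0, so the root lies in [0, 0.5]
g(0.25) = -0.859375 < 0, so the root lies in [0.25, 0.5]
g(0.375) = 0.5215 > 0, so the root lies in [0.25, 0.375]

0.375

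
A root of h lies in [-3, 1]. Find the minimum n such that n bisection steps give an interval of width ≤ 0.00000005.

Width after n steps is 4/2^n. Need 2^n ≥ 4/0.00000005 = 80000000.
2^26 = 67108864 < 80000000 ≤ 2^27 = 134217728, so n = 27.

27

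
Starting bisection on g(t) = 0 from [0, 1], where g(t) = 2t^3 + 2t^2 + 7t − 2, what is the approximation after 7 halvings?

0.2578125

midpoint 0.5: g = 2.25 > 0 → [0, 0.5]
midpoint 0.25: g = -0.09375 < 0 → [0.25, 0.5]
midpoint 0.375: g = 1.011719 > 0 → [0.25, 0.375]
midpoint 0.3125: g = 0.4438 > 0 → [0.25, 0.3125]
midpoint 0.28125: g = 0.1714 > 0 → [0.25, 0.28125]
midpoint 0.265625: g = 0.038 > 0 → [0.25, 0.265625]
midpoint 0.2578125: g = -0.0281 < 0 → [0.2578125, 0.265625]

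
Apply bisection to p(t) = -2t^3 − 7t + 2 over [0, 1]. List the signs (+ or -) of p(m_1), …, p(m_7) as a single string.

m = 0.5, p(m) = -1.75 (−); new bracket [0, 0.5]
m = 0.25, p(m) = 0.21875 (+); new bracket [0.25, 0.5]
m = 0.375, p(m) = -0.730469 (−); new bracket [0.25, 0.375]
m = 0.3125, p(m) = -0.2485 (−); new bracket [0.25, 0.3125]
m = 0.28125, p(m) = -0.0132 (−); new bracket [0.25, 0.28125]
m = 0.265625, p(m) = 0.1031 (+); new bracket [0.265625, 0.28125]
m = 0.2734375, p(m) = 0.045 (+); new bracket [0.2734375, 0.28125]

-+---++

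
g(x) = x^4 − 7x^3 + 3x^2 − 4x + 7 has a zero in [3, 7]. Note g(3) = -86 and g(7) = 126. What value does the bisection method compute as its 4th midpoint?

midpoint 5: g = -188 < 0 → [5, 7]
midpoint 6: g = -125 < 0 → [6, 7]
midpoint 6.5: g = -29.5625 < 0 → [6.5, 7]
midpoint 6.75: g = 39.8008 > 0 → [6.5, 6.75]

6.75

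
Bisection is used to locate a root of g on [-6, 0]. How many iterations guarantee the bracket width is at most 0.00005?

Width after n steps is 6/2^n. Need 2^n ≥ 6/0.00005 = 120000.
2^16 = 65536 < 120000 ≤ 2^17 = 131072, so n = 17.

17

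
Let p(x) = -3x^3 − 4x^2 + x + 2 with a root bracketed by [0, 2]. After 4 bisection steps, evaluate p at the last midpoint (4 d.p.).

midpoint 1: p = -4 < 0 → [0, 1]
midpoint 0.5: p = 1.125 > 0 → [0.5, 1]
midpoint 0.75: p = -0.765625 < 0 → [0.5, 0.75]
midpoint 0.625: p = 0.3301 > 0 → [0.625, 0.75]

0.3301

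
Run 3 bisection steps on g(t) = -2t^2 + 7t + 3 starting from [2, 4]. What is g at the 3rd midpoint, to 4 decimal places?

1.1250

midpoint 3: g = 6 > 0 → [3, 4]
midpoint 3.5: g = 3 > 0 → [3.5, 4]
midpoint 3.75: g = 1.125 > 0 → [3.75, 4]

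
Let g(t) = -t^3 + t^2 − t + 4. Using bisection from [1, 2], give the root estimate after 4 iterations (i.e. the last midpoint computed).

1.6875

t = 1.5 gives g = 1.375, positive; keep [1.5, 2]
t = 1.75 gives g = -0.046875, negative; keep [1.5, 1.75]
t = 1.625 gives g = 0.724609, positive; keep [1.625, 1.75]
t = 1.6875 gives g = 0.3547, positive; keep [1.6875, 1.75]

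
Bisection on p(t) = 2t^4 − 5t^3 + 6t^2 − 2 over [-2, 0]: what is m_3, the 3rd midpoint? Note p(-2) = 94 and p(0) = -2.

m = -1, p(m) = 11 (+); new bracket [-1, 0]
m = -0.5, p(m) = 0.25 (+); new bracket [-0.5, 0]
m = -0.25, p(m) = -1.539062 (−); new bracket [-0.5, -0.25]

-0.25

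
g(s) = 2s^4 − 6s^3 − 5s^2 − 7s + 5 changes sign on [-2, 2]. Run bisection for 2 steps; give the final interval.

[0, 1]

m = 0, g(m) = 5 (+); new bracket [0, 2]
m = 1, g(m) = -11 (−); new bracket [0, 1]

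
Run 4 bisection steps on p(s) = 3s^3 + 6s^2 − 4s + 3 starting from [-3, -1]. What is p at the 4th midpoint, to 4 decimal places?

midpoint -2: p = 11 > 0 → [-3, -2]
midpoint -2.5: p = 3.625 > 0 → [-3, -2.5]
midpoint -2.75: p = -3.015625 < 0 → [-2.75, -2.5]
midpoint -2.625: p = 0.5801 > 0 → [-2.75, -2.625]

0.5801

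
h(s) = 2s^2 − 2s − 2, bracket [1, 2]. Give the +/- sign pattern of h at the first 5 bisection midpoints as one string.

-++--

h(1.5) = -0.5 < 0, so the root lies in [1.5, 2]
h(1.75) = 0.625 > 0, so the root lies in [1.5, 1.75]
h(1.625) = 0.03125 > 0, so the root lies in [1.5, 1.625]
h(1.5625) = -0.2422 < 0, so the root lies in [1.5625, 1.625]
h(1.59375) = -0.1074 < 0, so the root lies in [1.59375, 1.625]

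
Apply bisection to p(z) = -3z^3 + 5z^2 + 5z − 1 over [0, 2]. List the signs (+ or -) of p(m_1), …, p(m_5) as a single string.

+++-+

z = 1 gives p = 6, positive; keep [0, 1]
z = 0.5 gives p = 2.375, positive; keep [0, 0.5]
z = 0.25 gives p = 0.515625, positive; keep [0, 0.25]
z = 0.125 gives p = -0.3027, negative; keep [0.125, 0.25]
z = 0.1875 gives p = 0.0935, positive; keep [0.125, 0.1875]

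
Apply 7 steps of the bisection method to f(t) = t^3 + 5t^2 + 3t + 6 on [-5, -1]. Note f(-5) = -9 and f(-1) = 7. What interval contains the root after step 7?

f(-3) = 15 > 0, so the root lies in [-5, -3]
f(-4) = 10 > 0, so the root lies in [-5, -4]
f(-4.5) = 2.625 > 0, so the root lies in [-5, -4.5]
f(-4.75) = -2.6094 < 0, so the root lies in [-4.75, -4.5]
f(-4.625) = 0.1465 > 0, so the root lies in [-4.75, -4.625]
f(-4.6875) = -1.196 < 0, so the root lies in [-4.6875, -4.625]
f(-4.65625) = -0.516 < 0, so the root lies in [-4.65625, -4.625]

[-4.65625, -4.625]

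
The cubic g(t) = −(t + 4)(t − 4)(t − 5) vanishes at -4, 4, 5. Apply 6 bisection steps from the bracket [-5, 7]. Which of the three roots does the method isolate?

g(1) = -60 < 0, so the root lies in [-5, 1]
g(-2) = -84 < 0, so the root lies in [-5, -2]
g(-3.5) = -31.875 < 0, so the root lies in [-5, -3.5]
g(-4.25) = 19.0781 > 0, so the root lies in [-4.25, -3.5]
g(-3.875) = -8.7363 < 0, so the root lies in [-4.25, -3.875]
g(-4.0625) = 4.5667 > 0, so the root lies in [-4.0625, -3.875]

-4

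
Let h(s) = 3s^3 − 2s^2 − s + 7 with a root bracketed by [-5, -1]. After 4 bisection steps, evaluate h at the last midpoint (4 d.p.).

-0.7344

m = -3, h(m) = -89 (−); new bracket [-3, -1]
m = -2, h(m) = -23 (−); new bracket [-2, -1]
m = -1.5, h(m) = -6.125 (−); new bracket [-1.5, -1]
m = -1.25, h(m) = -0.7344 (−); new bracket [-1.25, -1]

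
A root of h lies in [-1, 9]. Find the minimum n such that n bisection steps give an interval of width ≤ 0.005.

Width after n steps is 10/2^n. Need 2^n ≥ 10/0.005 = 2000.
2^10 = 1024 < 2000 ≤ 2^11 = 2048, so n = 11.

11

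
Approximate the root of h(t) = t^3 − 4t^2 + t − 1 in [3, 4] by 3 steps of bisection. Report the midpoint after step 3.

3.875

t = 3.5 gives h = -3.625, negative; keep [3.5, 4]
t = 3.75 gives h = -0.765625, negative; keep [3.75, 4]
t = 3.875 gives h = 0.998047, positive; keep [3.75, 3.875]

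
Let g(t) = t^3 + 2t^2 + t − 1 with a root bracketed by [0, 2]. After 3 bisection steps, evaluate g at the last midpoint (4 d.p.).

-0.6094

midpoint 1: g = 3 > 0 → [0, 1]
midpoint 0.5: g = 0.125 > 0 → [0, 0.5]
midpoint 0.25: g = -0.609375 < 0 → [0.25, 0.5]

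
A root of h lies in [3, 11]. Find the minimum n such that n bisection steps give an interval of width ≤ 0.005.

Width after n steps is 8/2^n. Need 2^n ≥ 8/0.005 = 1600.
2^10 = 1024 < 1600 ≤ 2^11 = 2048, so n = 11.

11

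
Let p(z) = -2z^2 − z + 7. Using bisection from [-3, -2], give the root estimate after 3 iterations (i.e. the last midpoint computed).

p(-2.5) = -3 < 0, so the root lies in [-2.5, -2]
p(-2.25) = -0.875 < 0, so the root lies in [-2.25, -2]
p(-2.125) = 0.09375 > 0, so the root lies in [-2.25, -2.125]

-2.125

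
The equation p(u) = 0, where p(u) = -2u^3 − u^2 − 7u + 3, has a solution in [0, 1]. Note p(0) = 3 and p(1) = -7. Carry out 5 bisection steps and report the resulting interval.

p(0.5) = -1 < 0, so the root lies in [0, 0.5]
p(0.25) = 1.15625 > 0, so the root lies in [0.25, 0.5]
p(0.375) = 0.128906 > 0, so the root lies in [0.375, 0.5]
p(0.4375) = -0.4214 < 0, so the root lies in [0.375, 0.4375]
p(0.40625) = -0.1429 < 0, so the root lies in [0.375, 0.40625]

[0.375, 0.40625]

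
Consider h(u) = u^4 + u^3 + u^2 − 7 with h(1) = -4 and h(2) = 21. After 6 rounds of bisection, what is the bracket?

m = 1.5, h(m) = 3.6875 (+); new bracket [1, 1.5]
m = 1.25, h(m) = -1.042969 (−); new bracket [1.25, 1.5]
m = 1.375, h(m) = 1.064697 (+); new bracket [1.25, 1.375]
m = 1.3125, h(m) = -0.0488 (−); new bracket [1.3125, 1.375]
m = 1.34375, h(m) = 0.4924 (+); new bracket [1.3125, 1.34375]
m = 1.328125, h(m) = 0.218 (+); new bracket [1.3125, 1.328125]

[1.3125, 1.328125]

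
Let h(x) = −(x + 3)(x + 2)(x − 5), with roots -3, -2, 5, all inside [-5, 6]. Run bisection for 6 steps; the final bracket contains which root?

h(0.5) = 39.375 > 0, so the root lies in [0.5, 6]
h(3.25) = 57.421875 > 0, so the root lies in [3.25, 6]
h(4.625) = 18.943359 > 0, so the root lies in [4.625, 6]
h(5.3125) = -18.9954 < 0, so the root lies in [4.625, 5.3125]
h(4.96875) = 1.7354 > 0, so the root lies in [4.96875, 5.3125]
h(5.140625) = -8.1744 < 0, so the root lies in [4.96875, 5.140625]

5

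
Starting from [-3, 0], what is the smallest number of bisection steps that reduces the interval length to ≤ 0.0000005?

Width after n steps is 3/2^n. Need 2^n ≥ 3/0.0000005 = 6000000.
2^22 = 4194304 < 6000000 ≤ 2^23 = 8388608, so n = 23.

23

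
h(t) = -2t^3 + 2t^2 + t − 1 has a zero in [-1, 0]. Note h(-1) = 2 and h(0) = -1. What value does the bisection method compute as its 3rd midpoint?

-0.625

m = -0.5, h(m) = -0.75 (−); new bracket [-1, -0.5]
m = -0.75, h(m) = 0.21875 (+); new bracket [-0.75, -0.5]
m = -0.625, h(m) = -0.355469 (−); new bracket [-0.75, -0.625]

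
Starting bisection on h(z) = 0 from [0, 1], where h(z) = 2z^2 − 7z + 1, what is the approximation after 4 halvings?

0.1875

midpoint 0.5: h = -2 < 0 → [0, 0.5]
midpoint 0.25: h = -0.625 < 0 → [0, 0.25]
midpoint 0.125: h = 0.15625 > 0 → [0.125, 0.25]
midpoint 0.1875: h = -0.2422 < 0 → [0.125, 0.1875]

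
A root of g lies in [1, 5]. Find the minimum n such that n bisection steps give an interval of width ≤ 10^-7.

26

Width after n steps is 4/2^n. Need 2^n ≥ 4/10^-7 = 40000000.
2^25 = 33554432 < 40000000 ≤ 2^26 = 67108864, so n = 26.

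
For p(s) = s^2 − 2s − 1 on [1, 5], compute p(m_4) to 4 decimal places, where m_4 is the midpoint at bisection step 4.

p(3) = 2 > 0, so the root lies in [1, 3]
p(2) = -1 < 0, so the root lies in [2, 3]
p(2.5) = 0.25 > 0, so the root lies in [2, 2.5]
p(2.25) = -0.4375 < 0, so the root lies in [2.25, 2.5]

-0.4375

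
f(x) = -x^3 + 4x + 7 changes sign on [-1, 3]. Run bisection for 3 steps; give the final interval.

m = 1, f(m) = 10 (+); new bracket [1, 3]
m = 2, f(m) = 7 (+); new bracket [2, 3]
m = 2.5, f(m) = 1.375 (+); new bracket [2.5, 3]

[2.5, 3]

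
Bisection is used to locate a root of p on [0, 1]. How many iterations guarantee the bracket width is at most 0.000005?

18

Width after n steps is 1/2^n. Need 2^n ≥ 1/0.000005 = 200000.
2^17 = 131072 < 200000 ≤ 2^18 = 262144, so n = 18.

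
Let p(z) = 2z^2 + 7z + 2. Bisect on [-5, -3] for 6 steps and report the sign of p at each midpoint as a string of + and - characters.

z = -4 gives p = 6, positive; keep [-4, -3]
z = -3.5 gives p = 2, positive; keep [-3.5, -3]
z = -3.25 gives p = 0.375, positive; keep [-3.25, -3]
z = -3.125 gives p = -0.3438, negative; keep [-3.25, -3.125]
z = -3.1875 gives p = 0.0078, positive; keep [-3.1875, -3.125]
z = -3.15625 gives p = -0.1699, negative; keep [-3.1875, -3.15625]

+++-+-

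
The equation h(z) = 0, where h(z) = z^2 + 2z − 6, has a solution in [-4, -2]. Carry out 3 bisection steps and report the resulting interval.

m = -3, h(m) = -3 (−); new bracket [-4, -3]
m = -3.5, h(m) = -0.75 (−); new bracket [-4, -3.5]
m = -3.75, h(m) = 0.5625 (+); new bracket [-3.75, -3.5]

[-3.75, -3.5]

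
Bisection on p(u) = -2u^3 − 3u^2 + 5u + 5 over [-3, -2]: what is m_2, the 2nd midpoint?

-2.25

m = -2.5, p(m) = 5 (+); new bracket [-2.5, -2]
m = -2.25, p(m) = 1.34375 (+); new bracket [-2.25, -2]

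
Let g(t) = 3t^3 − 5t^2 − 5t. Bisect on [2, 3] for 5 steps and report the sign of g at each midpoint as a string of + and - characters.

+-+--

m = 2.5, g(m) = 3.125 (+); new bracket [2, 2.5]
m = 2.25, g(m) = -2.390625 (−); new bracket [2.25, 2.5]
m = 2.375, g(m) = 0.111328 (+); new bracket [2.25, 2.375]
m = 2.3125, g(m) = -1.2014 (−); new bracket [2.3125, 2.375]
m = 2.34375, g(m) = -0.5608 (−); new bracket [2.34375, 2.375]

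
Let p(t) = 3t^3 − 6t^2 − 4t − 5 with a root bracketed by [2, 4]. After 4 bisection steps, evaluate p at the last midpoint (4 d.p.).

-2.5801

midpoint 3: p = 10 > 0 → [2, 3]
midpoint 2.5: p = -5.625 < 0 → [2.5, 3]
midpoint 2.75: p = 1.015625 > 0 → [2.5, 2.75]
midpoint 2.625: p = -2.5801 < 0 → [2.625, 2.75]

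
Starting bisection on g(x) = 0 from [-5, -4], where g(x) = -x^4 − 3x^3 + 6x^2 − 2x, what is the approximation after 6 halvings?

-4.453125

m = -4.5, g(m) = -6.1875 (−); new bracket [-4.5, -4]
m = -4.25, g(m) = 20.917969 (+); new bracket [-4.5, -4.25]
m = -4.375, g(m) = 8.450928 (+); new bracket [-4.5, -4.375]
m = -4.4375, g(m) = 1.4138 (+); new bracket [-4.5, -4.4375]
m = -4.46875, g(m) = -2.315 (−); new bracket [-4.46875, -4.4375]
m = -4.453125, g(m) = -0.4328 (−); new bracket [-4.453125, -4.4375]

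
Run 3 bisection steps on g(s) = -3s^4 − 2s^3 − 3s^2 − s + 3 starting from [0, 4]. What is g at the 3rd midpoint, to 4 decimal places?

midpoint 2: g = -75 < 0 → [0, 2]
midpoint 1: g = -6 < 0 → [0, 1]
midpoint 0.5: g = 1.3125 > 0 → [0.5, 1]

1.3125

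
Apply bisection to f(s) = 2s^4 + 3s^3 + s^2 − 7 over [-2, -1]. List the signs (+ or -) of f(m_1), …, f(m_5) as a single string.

midpoint -1.5: f = -4.75 < 0 → [-2, -1.5]
midpoint -1.75: f = -1.257812 < 0 → [-2, -1.75]
midpoint -1.875: f = 1.459473 > 0 → [-1.875, -1.75]
midpoint -1.8125: f = 0.0066 > 0 → [-1.8125, -1.75]
midpoint -1.78125: f = -0.6481 < 0 → [-1.8125, -1.78125]

--++-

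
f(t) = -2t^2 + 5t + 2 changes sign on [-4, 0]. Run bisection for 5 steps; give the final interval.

m = -2, f(m) = -16 (−); new bracket [-2, 0]
m = -1, f(m) = -5 (−); new bracket [-1, 0]
m = -0.5, f(m) = -1 (−); new bracket [-0.5, 0]
m = -0.25, f(m) = 0.625 (+); new bracket [-0.5, -0.25]
m = -0.375, f(m) = -0.1562 (−); new bracket [-0.375, -0.25]

[-0.375, -0.25]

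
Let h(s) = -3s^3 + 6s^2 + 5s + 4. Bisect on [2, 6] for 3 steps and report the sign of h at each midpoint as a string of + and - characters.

s = 4 gives h = -72, negative; keep [2, 4]
s = 3 gives h = -8, negative; keep [2, 3]
s = 2.5 gives h = 7.125, positive; keep [2.5, 3]

--+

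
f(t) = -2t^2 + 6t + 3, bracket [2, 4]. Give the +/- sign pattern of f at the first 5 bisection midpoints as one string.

m = 3, f(m) = 3 (+); new bracket [3, 4]
m = 3.5, f(m) = -0.5 (−); new bracket [3, 3.5]
m = 3.25, f(m) = 1.375 (+); new bracket [3.25, 3.5]
m = 3.375, f(m) = 0.4688 (+); new bracket [3.375, 3.5]
m = 3.4375, f(m) = -0.0078 (−); new bracket [3.375, 3.4375]

+-++-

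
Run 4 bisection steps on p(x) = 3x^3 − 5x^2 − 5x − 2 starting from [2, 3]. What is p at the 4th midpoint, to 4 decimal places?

-0.4480

x = 2.5 gives p = 1.125, positive; keep [2, 2.5]
x = 2.25 gives p = -4.390625, negative; keep [2.25, 2.5]
x = 2.375 gives p = -1.888672, negative; keep [2.375, 2.5]
x = 2.4375 gives p = -0.448, negative; keep [2.4375, 2.5]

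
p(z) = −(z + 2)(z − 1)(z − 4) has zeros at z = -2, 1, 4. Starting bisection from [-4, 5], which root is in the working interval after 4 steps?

-2

p(0.5) = -4.375 < 0, so the root lies in [-4, 0.5]
p(-1.75) = -3.953125 < 0, so the root lies in [-4, -1.75]
p(-2.875) = 23.310547 > 0, so the root lies in [-2.875, -1.75]
p(-2.3125) = 6.5344 > 0, so the root lies in [-2.3125, -1.75]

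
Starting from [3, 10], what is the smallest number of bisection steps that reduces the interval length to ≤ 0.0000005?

24

Width after n steps is 7/2^n. Need 2^n ≥ 7/0.0000005 = 14000000.
2^23 = 8388608 < 14000000 ≤ 2^24 = 16777216, so n = 24.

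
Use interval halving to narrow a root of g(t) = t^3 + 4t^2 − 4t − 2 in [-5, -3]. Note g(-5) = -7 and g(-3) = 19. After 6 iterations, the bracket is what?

midpoint -4: g = 14 > 0 → [-5, -4]
midpoint -4.5: g = 5.875 > 0 → [-5, -4.5]
midpoint -4.75: g = 0.078125 > 0 → [-5, -4.75]
midpoint -4.875: g = -3.2949 < 0 → [-4.875, -4.75]
midpoint -4.8125: g = -1.5676 < 0 → [-4.8125, -4.75]
midpoint -4.78125: g = -0.7346 < 0 → [-4.78125, -4.75]

[-4.78125, -4.75]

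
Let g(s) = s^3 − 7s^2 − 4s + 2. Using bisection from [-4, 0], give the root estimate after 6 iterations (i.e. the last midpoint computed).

m = -2, g(m) = -26 (−); new bracket [-2, 0]
m = -1, g(m) = -2 (−); new bracket [-1, 0]
m = -0.5, g(m) = 2.125 (+); new bracket [-1, -0.5]
m = -0.75, g(m) = 0.6406 (+); new bracket [-1, -0.75]
m = -0.875, g(m) = -0.5293 (−); new bracket [-0.875, -0.75]
m = -0.8125, g(m) = 0.0925 (+); new bracket [-0.875, -0.8125]

-0.8125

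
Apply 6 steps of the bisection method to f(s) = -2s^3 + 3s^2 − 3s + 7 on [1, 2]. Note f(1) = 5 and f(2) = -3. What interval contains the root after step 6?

[1.765625, 1.78125]

m = 1.5, f(m) = 2.5 (+); new bracket [1.5, 2]
m = 1.75, f(m) = 0.21875 (+); new bracket [1.75, 2]
m = 1.875, f(m) = -1.261719 (−); new bracket [1.75, 1.875]
m = 1.8125, f(m) = -0.4907 (−); new bracket [1.75, 1.8125]
m = 1.78125, f(m) = -0.1285 (−); new bracket [1.75, 1.78125]
m = 1.765625, f(m) = 0.047 (+); new bracket [1.765625, 1.78125]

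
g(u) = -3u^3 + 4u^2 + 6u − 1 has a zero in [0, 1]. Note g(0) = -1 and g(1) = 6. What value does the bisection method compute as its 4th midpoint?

m = 0.5, g(m) = 2.625 (+); new bracket [0, 0.5]
m = 0.25, g(m) = 0.703125 (+); new bracket [0, 0.25]
m = 0.125, g(m) = -0.193359 (−); new bracket [0.125, 0.25]
m = 0.1875, g(m) = 0.2458 (+); new bracket [0.125, 0.1875]

0.1875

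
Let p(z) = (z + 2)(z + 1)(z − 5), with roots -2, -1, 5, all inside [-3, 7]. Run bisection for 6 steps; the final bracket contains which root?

5

midpoint 2: p = -36 < 0 → [2, 7]
midpoint 4.5: p = -17.875 < 0 → [4.5, 7]
midpoint 5.75: p = 39.234375 > 0 → [4.5, 5.75]
midpoint 5.125: p = 5.4551 > 0 → [4.5, 5.125]
midpoint 4.8125: p = -7.4246 < 0 → [4.8125, 5.125]
midpoint 4.96875: p = -1.2998 < 0 → [4.96875, 5.125]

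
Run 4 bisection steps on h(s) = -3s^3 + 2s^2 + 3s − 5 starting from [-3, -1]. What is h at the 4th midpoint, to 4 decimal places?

h(-2) = 21 > 0, so the root lies in [-2, -1]
h(-1.5) = 5.125 > 0, so the root lies in [-1.5, -1]
h(-1.25) = 0.234375 > 0, so the root lies in [-1.25, -1]
h(-1.125) = -1.5723 < 0, so the root lies in [-1.25, -1.125]

-1.5723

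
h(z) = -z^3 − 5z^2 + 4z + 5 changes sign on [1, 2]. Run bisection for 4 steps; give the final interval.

m = 1.5, h(m) = -3.625 (−); new bracket [1, 1.5]
m = 1.25, h(m) = 0.234375 (+); new bracket [1.25, 1.5]
m = 1.375, h(m) = -1.552734 (−); new bracket [1.25, 1.375]
m = 1.3125, h(m) = -0.6243 (−); new bracket [1.25, 1.3125]

[1.25, 1.3125]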